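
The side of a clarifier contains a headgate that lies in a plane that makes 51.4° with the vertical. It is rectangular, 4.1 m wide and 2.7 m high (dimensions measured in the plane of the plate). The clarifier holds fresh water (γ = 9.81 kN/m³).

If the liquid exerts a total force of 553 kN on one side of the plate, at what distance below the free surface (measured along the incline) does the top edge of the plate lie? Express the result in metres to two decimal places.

γ = 9.81 kN/m³.
A = 4.1 × 2.7 = 11.07 m².
From F = γ·h_c·A, the centroid depth is h_c = 553/(9.81 × 11.07) = 5.09224 m.
The plate makes 51.4° with the vertical, i.e. θ = 90° − 51.4° = 38.6° to the horizontal. Measuring y along the incline from the free-surface line, vertical depth h = y·sinθ with sinθ = 0.623880.
Along the incline, y_c = h_c/sinθ = 5.09224/0.623880 = 8.16221 m.
The centroid lies 2.7/2 = 1.35 m below the top edge, so the top edge sits at y_top = 8.16221 − 1.35 = 6.81221 m along the incline.

y_top ≈ 6.81 m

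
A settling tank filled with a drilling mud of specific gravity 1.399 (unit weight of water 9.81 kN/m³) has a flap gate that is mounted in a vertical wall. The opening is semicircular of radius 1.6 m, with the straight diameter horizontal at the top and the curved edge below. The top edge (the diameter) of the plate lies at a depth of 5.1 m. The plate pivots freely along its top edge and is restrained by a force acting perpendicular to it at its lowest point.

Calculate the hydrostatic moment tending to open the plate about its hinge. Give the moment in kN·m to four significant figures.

γ = 1.399 × 9.81 = 13.72419 kN/m³.
The centroid of a semicircle lies 4r/(3π) = 0.679061 m from the diameter, here below the top edge, so the centroid depth is h_c = 5.1 + 0.679061 = 5.77906 m.
A = πr²/2 = π × 1.6²/2 = 4.02124 m².
Resultant F = γ·h_c·A = 13.72419 × 5.77906 × 4.02124 = 318.936 kN.
I_c = (π/8 − 8/(9π))·r⁴ = 0.109757 × 1.6⁴ = 0.719303 m⁴.
Centre of pressure: y_p = y_c + I_c/(y_c·A) = 5.77906 + 0.719303/(5.77906 × 4.02124) = 5.77906 + 0.0309524 = 5.81001 m along the plane.
The resultant acts 0.679061 + 0.0309524 = 0.710013 m (along the plate) below the hinge at the top edge, so the moment about the hinge is M = F × 0.710013 = 318.936 × 0.710013 = 226.449 kN·m.

M ≈ 226.4 kN·m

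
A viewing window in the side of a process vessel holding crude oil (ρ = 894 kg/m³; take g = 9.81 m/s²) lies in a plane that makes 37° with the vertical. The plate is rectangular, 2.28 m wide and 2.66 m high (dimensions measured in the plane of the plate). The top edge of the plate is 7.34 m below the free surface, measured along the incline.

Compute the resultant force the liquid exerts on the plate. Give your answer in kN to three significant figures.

γ = ρg = 894 × 9.81 / 1000 = 8.77014 kN/m³.
The plate makes 37° with the vertical, i.e. θ = 90° − 37° = 53° to the horizontal. Measuring y along the incline from the free-surface line, vertical depth h = y·sinθ with sinθ = 0.798636.
The centroid lies 2.66/2 = 1.33 m below the top edge, so y_c = 7.34 + 1.33 = 8.67 m and h_c = 8.67 × 0.798636 = 6.92417 m.
A = 2.28 × 2.66 = 6.0648 m².
Resultant F = γ·h_c·A = 8.77014 × 6.92417 × 6.0648 = 368.291 kN.

F ≈ 368 kN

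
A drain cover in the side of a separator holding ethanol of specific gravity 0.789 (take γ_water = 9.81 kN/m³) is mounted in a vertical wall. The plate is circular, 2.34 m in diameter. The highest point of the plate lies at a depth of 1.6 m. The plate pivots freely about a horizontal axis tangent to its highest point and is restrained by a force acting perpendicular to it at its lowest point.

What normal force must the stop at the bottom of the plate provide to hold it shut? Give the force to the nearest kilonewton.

γ = 0.789 × 9.81 = 7.74009 kN/m³.
The centroid is at the centre, 1.17 m below the top of the plate, so the centroid depth is h_c = 1.6 + 1.17 = 2.77 m.
A = π(1.17)² = 4.30053 m².
Resultant F = γ·h_c·A = 7.74009 × 2.77 × 4.30053 = 92.2036 kN.
I_c = πr⁴/4 = π × 1.17⁴/4 = 1.47175 m⁴.
Centre of pressure: y_p = y_c + I_c/(y_c·A) = 2.77 + 1.47175/(2.77 × 4.30053) = 2.77 + 0.123547 = 2.89355 m along the plane.
The resultant acts 1.17 + 0.123547 = 1.29355 m (along the plate) below the hinge at the top edge, so the moment about the hinge is M = F × 1.29355 = 92.2036 × 1.29355 = 119.27 kN·m.
A normal force at the bottom, 2.34 m from the hinge, must supply this moment: P = 119.27/2.34 = 50.9701 kN.

P ≈ 51 kN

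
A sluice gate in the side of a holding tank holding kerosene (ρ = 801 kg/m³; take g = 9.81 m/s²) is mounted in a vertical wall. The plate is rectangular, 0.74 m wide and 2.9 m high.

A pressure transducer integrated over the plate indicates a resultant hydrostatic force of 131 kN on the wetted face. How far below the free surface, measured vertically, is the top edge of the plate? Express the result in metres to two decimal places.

γ = ρg = 801 × 9.81 / 1000 = 7.85781 kN/m³.
A = 0.74 × 2.9 = 2.146 m².
From F = γ·h_c·A, the centroid depth is h_c = 131/(7.85781 × 2.146) = 7.76855 m.
The centroid lies 2.9/2 = 1.45 m below the top edge, so the top edge sits at h_top = 7.76855 − 1.45 = 6.31855 m below the surface.

d_top ≈ 6.32 m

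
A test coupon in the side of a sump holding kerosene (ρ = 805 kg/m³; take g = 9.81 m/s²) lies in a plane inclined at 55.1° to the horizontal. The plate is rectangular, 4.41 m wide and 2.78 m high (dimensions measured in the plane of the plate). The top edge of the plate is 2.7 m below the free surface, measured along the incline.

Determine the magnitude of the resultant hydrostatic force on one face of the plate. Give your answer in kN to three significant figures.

γ = ρg = 805 × 9.81 / 1000 = 7.89705 kN/m³.
Let θ = 55.1° be the plate's angle to the horizontal; measure y along the incline from where the plane meets the free surface. Vertical depth h = y·sinθ with sinθ = 0.820152.
The centroid lies 2.78/2 = 1.39 m below the top edge, so y_c = 2.7 + 1.39 = 4.09 m and h_c = 4.09 × 0.820152 = 3.35442 m.
A = 4.41 × 2.78 = 12.2598 m².
Resultant F = γ·h_c·A = 7.89705 × 3.35442 × 12.2598 = 324.762 kN.

F ≈ 325 kN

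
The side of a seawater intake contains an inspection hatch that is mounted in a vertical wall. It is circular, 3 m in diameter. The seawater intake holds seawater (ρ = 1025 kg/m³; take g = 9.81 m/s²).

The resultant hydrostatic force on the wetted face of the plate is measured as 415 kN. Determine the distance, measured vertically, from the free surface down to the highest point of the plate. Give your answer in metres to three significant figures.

d_top ≈ 4.34 m

γ = ρg = 1025 × 9.81 / 1000 = 10.05525 kN/m³.
A = π(1.5)² = 7.06858 m².
From F = γ·h_c·A, the centroid depth is h_c = 415/(10.05525 × 7.06858) = 5.83879 m.
The centroid is at the centre, 1.5 m below the top of the plate, so the highest point sits at h_top = 5.83879 − 1.5 = 4.33879 m below the surface.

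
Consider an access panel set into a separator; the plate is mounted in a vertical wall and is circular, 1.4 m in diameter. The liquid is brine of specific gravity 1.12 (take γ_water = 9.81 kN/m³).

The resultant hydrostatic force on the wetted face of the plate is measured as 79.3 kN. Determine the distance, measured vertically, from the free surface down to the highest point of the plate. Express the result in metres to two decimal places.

d_top ≈ 3.99 m

γ = 1.12 × 9.81 = 10.9872 kN/m³.
A = π(0.7)² = 1.53938 m².
From F = γ·h_c·A, the centroid depth is h_c = 79.3/(10.9872 × 1.53938) = 4.68857 m.
The centroid is at the centre, 0.7 m below the top of the plate, so the highest point sits at h_top = 4.68857 − 0.7 = 3.98857 m below the surface.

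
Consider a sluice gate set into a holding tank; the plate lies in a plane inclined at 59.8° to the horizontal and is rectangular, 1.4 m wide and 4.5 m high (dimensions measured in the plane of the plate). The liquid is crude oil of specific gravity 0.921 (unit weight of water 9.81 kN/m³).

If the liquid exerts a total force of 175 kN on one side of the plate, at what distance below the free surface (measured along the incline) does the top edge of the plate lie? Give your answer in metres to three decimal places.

y_top ≈ 1.307 m

γ = 0.921 × 9.81 = 9.03501 kN/m³.
A = 1.4 × 4.5 = 6.3 m².
From F = γ·h_c·A, the centroid depth is h_c = 175/(9.03501 × 6.3) = 3.07446 m.
Let θ = 59.8° be the plate's angle to the horizontal; measure y along the incline from where the plane meets the free surface. Vertical depth h = y·sinθ with sinθ = 0.864275.
Along the incline, y_c = h_c/sinθ = 3.07446/0.864275 = 3.55727 m.
The centroid lies 4.5/2 = 2.25 m below the top edge, so the top edge sits at y_top = 3.55727 − 2.25 = 1.30727 m along the incline.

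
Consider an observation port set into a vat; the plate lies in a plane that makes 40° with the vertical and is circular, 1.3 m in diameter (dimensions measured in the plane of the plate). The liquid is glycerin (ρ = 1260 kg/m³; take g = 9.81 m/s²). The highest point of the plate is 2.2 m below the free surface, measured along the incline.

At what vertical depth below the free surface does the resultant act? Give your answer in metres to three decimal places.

γ = ρg = 1260 × 9.81 / 1000 = 12.3606 kN/m³.
The plate makes 40° with the vertical, i.e. θ = 90° − 40° = 50° to the horizontal. Measuring y along the incline from the free-surface line, vertical depth h = y·sinθ with sinθ = 0.766044.
The centroid is at the centre, 0.65 m below the top of the plate, so y_c = 2.2 + 0.65 = 2.85 m and h_c = 2.85 × 0.766044 = 2.18323 m.
A = π(0.65)² = 1.32732 m².
Resultant F = γ·h_c·A = 12.3606 × 2.18323 × 1.32732 = 35.8191 kN.
I_c = πr⁴/4 = π × 0.65⁴/4 = 0.140198 m⁴.
Centre of pressure: y_p = y_c + I_c/(y_c·A) = 2.85 + 0.140198/(2.85 × 1.32732) = 2.85 + 0.0370614 = 2.88706 m along the plane.
Vertically, h_p = y_p·sinθ = 2.88706 × 0.766044 = 2.21161 m.

h_p = 2.212 m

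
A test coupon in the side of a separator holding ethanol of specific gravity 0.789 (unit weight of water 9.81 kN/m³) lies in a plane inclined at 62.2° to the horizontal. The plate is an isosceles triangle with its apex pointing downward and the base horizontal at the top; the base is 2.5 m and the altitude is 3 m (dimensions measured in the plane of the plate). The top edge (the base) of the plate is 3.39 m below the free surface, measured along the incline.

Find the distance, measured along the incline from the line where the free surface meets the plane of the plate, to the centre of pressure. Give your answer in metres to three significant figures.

y_p = 4.50 m

γ = 0.789 × 9.81 = 7.74009 kN/m³.
Let θ = 62.2° be the plate's angle to the horizontal; measure y along the incline from where the plane meets the free surface. Vertical depth h = y·sinθ with sinθ = 0.884581.
With the apex down, the centroid sits h/3 = 3/3 = 1 m below the base (the top edge), so y_c = 3.39 + 1 = 4.39 m and h_c = 4.39 × 0.884581 = 3.88331 m.
A = ½ × 2.5 × 3 = 3.75 m².
Resultant F = γ·h_c·A = 7.74009 × 3.88331 × 3.75 = 112.714 kN.
I_c = b·h³/36 = 2.5 × 3³/36 = 1.875 m⁴.
Centre of pressure: y_p = y_c + I_c/(y_c·A) = 4.39 + 1.875/(4.39 × 3.75) = 4.39 + 0.113895 = 4.50389 m along the plane.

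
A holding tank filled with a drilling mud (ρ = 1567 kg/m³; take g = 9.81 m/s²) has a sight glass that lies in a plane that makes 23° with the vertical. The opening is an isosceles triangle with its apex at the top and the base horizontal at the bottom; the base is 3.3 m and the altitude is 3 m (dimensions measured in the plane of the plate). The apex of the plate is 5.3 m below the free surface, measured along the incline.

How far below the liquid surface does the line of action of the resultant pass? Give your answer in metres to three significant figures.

h_p = 6.78 m

γ = ρg = 1567 × 9.81 / 1000 = 15.37227 kN/m³.
The plate makes 23° with the vertical, i.e. θ = 90° − 23° = 67° to the horizontal. Measuring y along the incline from the free-surface line, vertical depth h = y·sinθ with sinθ = 0.920505.
With the apex up, the centroid sits 2h/3 = 2 × 3/3 = 2 m below the apex, so y_c = 5.3 + 2 = 7.3 m and h_c = 7.3 × 0.920505 = 6.71969 m.
A = ½ × 3.3 × 3 = 4.95 m².
Resultant F = γ·h_c·A = 15.37227 × 6.71969 × 4.95 = 511.32 kN.
I_c = b·h³/36 = 3.3 × 3³/36 = 2.475 m⁴.
Centre of pressure: y_p = y_c + I_c/(y_c·A) = 7.3 + 2.475/(7.3 × 4.95) = 7.3 + 0.0684932 = 7.36849 m along the plane.
Vertically, h_p = y_p·sinθ = 7.36849 × 0.920505 = 6.78273 m.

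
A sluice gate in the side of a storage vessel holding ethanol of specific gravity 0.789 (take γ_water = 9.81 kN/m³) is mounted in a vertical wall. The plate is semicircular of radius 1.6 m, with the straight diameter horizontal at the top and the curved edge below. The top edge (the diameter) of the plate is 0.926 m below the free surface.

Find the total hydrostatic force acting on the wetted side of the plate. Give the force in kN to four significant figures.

F ≈ 49.96 kN

γ = 0.789 × 9.81 = 7.74009 kN/m³.
The centroid of a semicircle lies 4r/(3π) = 0.679061 m from the diameter, here below the top edge, so the centroid depth is h_c = 0.926 + 0.679061 = 1.60506 m.
A = πr²/2 = π × 1.6²/2 = 4.02124 m².
Resultant F = γ·h_c·A = 7.74009 × 1.60506 × 4.02124 = 49.9571 kN.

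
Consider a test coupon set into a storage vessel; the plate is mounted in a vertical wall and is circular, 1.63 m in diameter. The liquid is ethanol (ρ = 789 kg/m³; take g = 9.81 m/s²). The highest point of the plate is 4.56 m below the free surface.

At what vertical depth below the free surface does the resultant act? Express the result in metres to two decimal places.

h_p = 5.41 m

γ = ρg = 789 × 9.81 / 1000 = 7.74009 kN/m³.
The centroid is at the centre, 0.815 m below the top of the plate, so the centroid depth is h_c = 4.56 + 0.815 = 5.375 m.
A = π(0.815)² = 2.08672 m².
Resultant F = γ·h_c·A = 7.74009 × 5.375 × 2.08672 = 86.8138 kN.
I_c = πr⁴/4 = π × 0.815⁴/4 = 0.346514 m⁴.
Centre of pressure: y_p = y_c + I_c/(y_c·A) = 5.375 + 0.346514/(5.375 × 2.08672) = 5.375 + 0.0308943 = 5.40589 m along the plane.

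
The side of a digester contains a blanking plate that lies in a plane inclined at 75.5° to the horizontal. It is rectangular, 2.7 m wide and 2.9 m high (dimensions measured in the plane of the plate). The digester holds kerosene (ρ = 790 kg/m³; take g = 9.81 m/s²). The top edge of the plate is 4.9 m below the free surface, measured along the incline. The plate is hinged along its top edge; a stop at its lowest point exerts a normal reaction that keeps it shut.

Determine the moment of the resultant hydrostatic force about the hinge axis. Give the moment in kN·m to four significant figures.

γ = ρg = 790 × 9.81 / 1000 = 7.7499 kN/m³.
Let θ = 75.5° be the plate's angle to the horizontal; measure y along the incline from where the plane meets the free surface. Vertical depth h = y·sinθ with sinθ = 0.968148.
The centroid lies 2.9/2 = 1.45 m below the top edge, so y_c = 4.9 + 1.45 = 6.35 m and h_c = 6.35 × 0.968148 = 6.14774 m.
A = 2.7 × 2.9 = 7.83 m².
Resultant F = γ·h_c·A = 7.7499 × 6.14774 × 7.83 = 373.055 kN.
I_c = b·h³/12 = 2.7 × 2.9³/12 = 5.48753 m⁴.
Centre of pressure: y_p = y_c + I_c/(y_c·A) = 6.35 + 5.48753/(6.35 × 7.83) = 6.35 + 0.110368 = 6.46037 m along the plane.
The resultant acts 1.45 + 0.110368 = 1.56037 m (along the plate) below the hinge at the top edge, so the moment about the hinge is M = F × 1.56037 = 373.055 × 1.56037 = 582.104 kN·m.

M ≈ 582.1 kN·m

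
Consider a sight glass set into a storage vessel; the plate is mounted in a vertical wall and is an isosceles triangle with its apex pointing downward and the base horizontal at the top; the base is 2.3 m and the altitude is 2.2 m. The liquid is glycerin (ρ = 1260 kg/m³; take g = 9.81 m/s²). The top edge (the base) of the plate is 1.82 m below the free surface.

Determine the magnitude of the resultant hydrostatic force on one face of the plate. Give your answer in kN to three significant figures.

γ = ρg = 1260 × 9.81 / 1000 = 12.3606 kN/m³.
With the apex down, the centroid sits h/3 = 2.2/3 = 0.733333 m below the base (the top edge), so the centroid depth is h_c = 1.82 + 0.733333 = 2.55333 m.
A = ½ × 2.3 × 2.2 = 2.53 m².
Resultant F = γ·h_c·A = 12.3606 × 2.55333 × 2.53 = 79.8485 kN.

F ≈ 79.8 kN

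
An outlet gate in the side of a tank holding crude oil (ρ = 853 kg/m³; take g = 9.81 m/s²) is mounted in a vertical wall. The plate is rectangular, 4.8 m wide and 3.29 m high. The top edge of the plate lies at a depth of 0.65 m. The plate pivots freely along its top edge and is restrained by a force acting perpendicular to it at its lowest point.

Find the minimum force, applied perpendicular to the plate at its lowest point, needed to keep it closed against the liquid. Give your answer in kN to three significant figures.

P ≈ 188 kN

γ = ρg = 853 × 9.81 / 1000 = 8.36793 kN/m³.
The centroid lies 3.29/2 = 1.645 m below the top edge, so the centroid depth is h_c = 0.65 + 1.645 = 2.295 m.
A = 4.8 × 3.29 = 15.792 m².
Resultant F = γ·h_c·A = 8.36793 × 2.295 × 15.792 = 303.276 kN.
I_c = b·h³/12 = 4.8 × 3.29³/12 = 14.2445 m⁴.
Centre of pressure: y_p = y_c + I_c/(y_c·A) = 2.295 + 14.2445/(2.295 × 15.792) = 2.295 + 0.393032 = 2.68803 m along the plane.
The resultant acts 1.645 + 0.393032 = 2.03803 m (along the plate) below the hinge at the top edge, so the moment about the hinge is M = F × 2.03803 = 303.276 × 2.03803 = 618.086 kN·m.
A normal force at the bottom, 3.29 m from the hinge, must supply this moment: P = 618.086/3.29 = 187.868 kN.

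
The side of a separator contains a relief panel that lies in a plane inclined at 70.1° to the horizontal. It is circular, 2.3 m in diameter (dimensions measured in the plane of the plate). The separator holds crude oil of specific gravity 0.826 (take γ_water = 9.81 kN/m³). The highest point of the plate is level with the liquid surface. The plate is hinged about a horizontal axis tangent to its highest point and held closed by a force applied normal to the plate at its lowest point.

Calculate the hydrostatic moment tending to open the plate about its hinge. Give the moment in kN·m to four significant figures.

γ = 0.826 × 9.81 = 8.10306 kN/m³.
Let θ = 70.1° be the plate's angle to the horizontal; measure y along the incline from where the plane meets the free surface. Vertical depth h = y·sinθ with sinθ = 0.940288.
The centroid is at the centre, 1.15 m below the top of the plate, so y_c = 1.15 m and h_c = 1.15 × 0.940288 = 1.08133 m.
A = π(1.15)² = 4.15476 m².
Resultant F = γ·h_c·A = 8.10306 × 1.08133 × 4.15476 = 36.4043 kN.
I_c = πr⁴/4 = π × 1.15⁴/4 = 1.37367 m⁴.
Centre of pressure: y_p = y_c + I_c/(y_c·A) = 1.15 + 1.37367/(1.15 × 4.15476) = 1.15 + 0.287501 = 1.4375 m along the plane.
The resultant acts 1.15 + 0.287501 = 1.4375 m (along the plate) below the hinge at the top edge, so the moment about the hinge is M = F × 1.4375 = 36.4043 × 1.4375 = 52.3312 kN·m.

M ≈ 52.33 kN·m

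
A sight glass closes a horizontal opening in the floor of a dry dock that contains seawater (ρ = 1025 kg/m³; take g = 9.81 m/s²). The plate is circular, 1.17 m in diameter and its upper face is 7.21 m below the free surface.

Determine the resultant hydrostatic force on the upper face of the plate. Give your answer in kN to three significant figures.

F ≈ 77.9 kN

γ = ρg = 1025 × 9.81 / 1000 = 10.05525 kN/m³.
The plate is horizontal, so pressure is uniform at p = γ·h = 10.05525 × 7.21 = 72.4984 kN/m².
A = π(0.585)² = 1.07513 m².
F = p·A = 72.4984 × 1.07513 = 77.9452 kN.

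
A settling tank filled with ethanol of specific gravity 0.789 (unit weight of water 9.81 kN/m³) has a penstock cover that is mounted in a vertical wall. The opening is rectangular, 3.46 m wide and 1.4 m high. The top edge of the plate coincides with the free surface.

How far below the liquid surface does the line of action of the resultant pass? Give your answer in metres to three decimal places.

h_p = 0.933 m

γ = 0.789 × 9.81 = 7.74009 kN/m³.
The centroid lies 1.4/2 = 0.7 m below the top edge, so the centroid depth is h_c = 0.7 m.
A = 3.46 × 1.4 = 4.844 m².
Resultant F = γ·h_c·A = 7.74009 × 0.7 × 4.844 = 26.2451 kN.
I_c = b·h³/12 = 3.46 × 1.4³/12 = 0.791187 m⁴.
Centre of pressure: y_p = y_c + I_c/(y_c·A) = 0.7 + 0.791187/(0.7 × 4.844) = 0.7 + 0.233333 = 0.933333 m along the plane.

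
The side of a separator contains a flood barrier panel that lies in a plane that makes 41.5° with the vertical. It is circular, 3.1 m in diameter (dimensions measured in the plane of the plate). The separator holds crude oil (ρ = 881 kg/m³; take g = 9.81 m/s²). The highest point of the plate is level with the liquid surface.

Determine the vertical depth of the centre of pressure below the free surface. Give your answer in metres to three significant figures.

γ = ρg = 881 × 9.81 / 1000 = 8.64261 kN/m³.
The plate makes 41.5° with the vertical, i.e. θ = 90° − 41.5° = 48.5° to the horizontal. Measuring y along the incline from the free-surface line, vertical depth h = y·sinθ with sinθ = 0.748956.
The centroid is at the centre, 1.55 m below the top of the plate, so y_c = 1.55 m and h_c = 1.55 × 0.748956 = 1.16088 m.
A = π(1.55)² = 7.54768 m².
Resultant F = γ·h_c·A = 8.64261 × 1.16088 × 7.54768 = 75.7261 kN.
I_c = πr⁴/4 = π × 1.55⁴/4 = 4.53332 m⁴.
Centre of pressure: y_p = y_c + I_c/(y_c·A) = 1.55 + 4.53332/(1.55 × 7.54768) = 1.55 + 0.3875 = 1.9375 m along the plane.
Vertically, h_p = y_p·sinθ = 1.9375 × 0.748956 = 1.4511 m.

h_p = 1.45 m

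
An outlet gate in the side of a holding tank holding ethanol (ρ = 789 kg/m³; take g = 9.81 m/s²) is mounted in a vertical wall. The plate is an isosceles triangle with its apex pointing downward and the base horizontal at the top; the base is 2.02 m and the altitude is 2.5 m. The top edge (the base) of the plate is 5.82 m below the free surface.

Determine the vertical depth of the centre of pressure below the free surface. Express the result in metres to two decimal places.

h_p = 6.71 m

γ = ρg = 789 × 9.81 / 1000 = 7.74009 kN/m³.
With the apex down, the centroid sits h/3 = 2.5/3 = 0.833333 m below the base (the top edge), so the centroid depth is h_c = 5.82 + 0.833333 = 6.65333 m.
A = ½ × 2.02 × 2.5 = 2.525 m².
Resultant F = γ·h_c·A = 7.74009 × 6.65333 × 2.525 = 130.031 kN.
I_c = b·h³/36 = 2.02 × 2.5³/36 = 0.876736 m⁴.
Centre of pressure: y_p = y_c + I_c/(y_c·A) = 6.65333 + 0.876736/(6.65333 × 2.525) = 6.65333 + 0.0521877 = 6.70552 m along the plane.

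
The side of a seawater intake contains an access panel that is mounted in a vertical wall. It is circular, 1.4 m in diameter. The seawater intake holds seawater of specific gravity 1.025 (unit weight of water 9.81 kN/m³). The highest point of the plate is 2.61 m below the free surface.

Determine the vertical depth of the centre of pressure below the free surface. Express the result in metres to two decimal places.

γ = 1.025 × 9.81 = 10.05525 kN/m³.
The centroid is at the centre, 0.7 m below the top of the plate, so the centroid depth is h_c = 2.61 + 0.7 = 3.31 m.
A = π(0.7)² = 1.53938 m².
Resultant F = γ·h_c·A = 10.05525 × 3.31 × 1.53938 = 51.235 kN.
I_c = πr⁴/4 = π × 0.7⁴/4 = 0.188574 m⁴.
Centre of pressure: y_p = y_c + I_c/(y_c·A) = 3.31 + 0.188574/(3.31 × 1.53938) = 3.31 + 0.0370091 = 3.34701 m along the plane.

h_p = 3.35 m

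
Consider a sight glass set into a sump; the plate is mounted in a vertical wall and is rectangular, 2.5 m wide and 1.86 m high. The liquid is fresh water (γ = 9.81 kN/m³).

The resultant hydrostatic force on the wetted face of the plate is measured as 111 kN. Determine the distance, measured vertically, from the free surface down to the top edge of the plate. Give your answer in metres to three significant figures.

d_top ≈ 1.50 m

γ = 9.81 kN/m³.
A = 2.5 × 1.86 = 4.65 m².
From F = γ·h_c·A, the centroid depth is h_c = 111/(9.81 × 4.65) = 2.43333 m.
The centroid lies 1.86/2 = 0.93 m below the top edge, so the top edge sits at h_top = 2.43333 − 0.93 = 1.50333 m below the surface.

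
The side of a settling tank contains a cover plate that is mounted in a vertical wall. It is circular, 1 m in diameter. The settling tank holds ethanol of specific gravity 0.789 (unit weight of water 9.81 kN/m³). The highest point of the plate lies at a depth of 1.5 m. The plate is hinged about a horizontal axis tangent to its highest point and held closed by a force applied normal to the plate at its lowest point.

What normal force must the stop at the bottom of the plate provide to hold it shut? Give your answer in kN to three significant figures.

γ = 0.789 × 9.81 = 7.74009 kN/m³.
The centroid is at the centre, 0.5 m below the top of the plate, so the centroid depth is h_c = 1.5 + 0.5 = 2 m.
A = π(0.5)² = 0.785398 m².
Resultant F = γ·h_c·A = 7.74009 × 2 × 0.785398 = 12.1581 kN.
I_c = πr⁴/4 = π × 0.5⁴/4 = 0.0490874 m⁴.
Centre of pressure: y_p = y_c + I_c/(y_c·A) = 2 + 0.0490874/(2 × 0.785398) = 2 + 0.03125 = 2.03125 m along the plane.
The resultant acts 0.5 + 0.03125 = 0.53125 m (along the plate) below the hinge at the top edge, so the moment about the hinge is M = F × 0.53125 = 12.1581 × 0.53125 = 6.45899 kN·m.
A normal force at the bottom, 1 m from the hinge, must supply this moment: P = 6.45899/1 = 6.45899 kN.

P ≈ 6.46 kN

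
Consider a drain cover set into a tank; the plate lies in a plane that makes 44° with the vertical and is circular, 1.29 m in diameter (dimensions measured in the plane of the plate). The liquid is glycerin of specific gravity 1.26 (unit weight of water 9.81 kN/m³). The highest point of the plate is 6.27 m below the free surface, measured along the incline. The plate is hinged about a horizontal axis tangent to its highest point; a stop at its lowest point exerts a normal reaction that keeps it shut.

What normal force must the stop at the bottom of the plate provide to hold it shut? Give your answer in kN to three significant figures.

γ = 1.26 × 9.81 = 12.3606 kN/m³.
The plate makes 44° with the vertical, i.e. θ = 90° − 44° = 46° to the horizontal. Measuring y along the incline from the free-surface line, vertical depth h = y·sinθ with sinθ = 0.719340.
The centroid is at the centre, 0.645 m below the top of the plate, so y_c = 6.27 + 0.645 = 6.915 m and h_c = 6.915 × 0.719340 = 4.97424 m.
A = π(0.645)² = 1.30698 m².
Resultant F = γ·h_c·A = 12.3606 × 4.97424 × 1.30698 = 80.3591 kN.
I_c = πr⁴/4 = π × 0.645⁴/4 = 0.135934 m⁴.
Centre of pressure: y_p = y_c + I_c/(y_c·A) = 6.915 + 0.135934/(6.915 × 1.30698) = 6.915 + 0.0150407 = 6.93004 m along the plane.
The resultant acts 0.645 + 0.0150407 = 0.660041 m (along the plate) below the hinge at the top edge, so the moment about the hinge is M = F × 0.660041 = 80.3591 × 0.660041 = 53.0403 kN·m.
A normal force at the bottom, 1.29 m from the hinge, must supply this moment: P = 53.0403/1.29 = 41.1165 kN.

P ≈ 41.1 kN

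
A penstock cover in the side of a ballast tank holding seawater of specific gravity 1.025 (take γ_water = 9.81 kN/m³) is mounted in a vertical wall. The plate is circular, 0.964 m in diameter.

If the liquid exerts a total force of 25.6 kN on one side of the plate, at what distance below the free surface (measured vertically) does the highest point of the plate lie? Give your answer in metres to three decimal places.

d_top ≈ 3.006 m

γ = 1.025 × 9.81 = 10.05525 kN/m³.
A = π(0.482)² = 0.729867 m².
From F = γ·h_c·A, the centroid depth is h_c = 25.6/(10.05525 × 0.729867) = 3.48822 m.
The centroid is at the centre, 0.482 m below the top of the plate, so the highest point sits at h_top = 3.48822 − 0.482 = 3.00622 m below the surface.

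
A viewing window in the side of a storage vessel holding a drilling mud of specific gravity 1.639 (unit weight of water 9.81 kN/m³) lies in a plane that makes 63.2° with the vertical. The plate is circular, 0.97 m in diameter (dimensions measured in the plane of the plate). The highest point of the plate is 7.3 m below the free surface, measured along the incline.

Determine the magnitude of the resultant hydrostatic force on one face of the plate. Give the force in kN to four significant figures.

γ = 1.639 × 9.81 = 16.07859 kN/m³.
The plate makes 63.2° with the vertical, i.e. θ = 90° − 63.2° = 26.8° to the horizontal. Measuring y along the incline from the free-surface line, vertical depth h = y·sinθ with sinθ = 0.450878.
The centroid is at the centre, 0.485 m below the top of the plate, so y_c = 7.3 + 0.485 = 7.785 m and h_c = 7.785 × 0.450878 = 3.51009 m.
A = π(0.485)² = 0.738981 m².
Resultant F = γ·h_c·A = 16.07859 × 3.51009 × 0.738981 = 41.7061 kN.

F ≈ 41.71 kN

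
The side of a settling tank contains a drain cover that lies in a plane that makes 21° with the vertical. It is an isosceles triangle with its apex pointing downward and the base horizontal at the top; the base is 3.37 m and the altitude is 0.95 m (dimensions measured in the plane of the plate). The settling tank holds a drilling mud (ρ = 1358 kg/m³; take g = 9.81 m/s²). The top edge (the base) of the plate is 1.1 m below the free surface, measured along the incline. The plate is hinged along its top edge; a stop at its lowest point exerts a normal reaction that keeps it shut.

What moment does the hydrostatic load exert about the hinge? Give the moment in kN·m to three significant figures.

γ = ρg = 1358 × 9.81 / 1000 = 13.32198 kN/m³.
The plate makes 21° with the vertical, i.e. θ = 90° − 21° = 69° to the horizontal. Measuring y along the incline from the free-surface line, vertical depth h = y·sinθ with sinθ = 0.933580.
With the apex down, the centroid sits h/3 = 0.95/3 = 0.316667 m below the base (the top edge), so y_c = 1.1 + 0.316667 = 1.41667 m and h_c = 1.41667 × 0.933580 = 1.32257 m.
A = ½ × 3.37 × 0.95 = 1.60075 m².
Resultant F = γ·h_c·A = 13.32198 × 1.32257 × 1.60075 = 28.204 kN.
I_c = b·h³/36 = 3.37 × 0.95³/36 = 0.0802598 m⁴.
Centre of pressure: y_p = y_c + I_c/(y_c·A) = 1.41667 + 0.0802598/(1.41667 × 1.60075) = 1.41667 + 0.0353921 = 1.45206 m along the plane.
The resultant acts 0.316667 + 0.0353921 = 0.352059 m (along the plate) below the hinge at the top edge, so the moment about the hinge is M = F × 0.352059 = 28.204 × 0.352059 = 9.92947 kN·m.

M ≈ 9.93 kN·m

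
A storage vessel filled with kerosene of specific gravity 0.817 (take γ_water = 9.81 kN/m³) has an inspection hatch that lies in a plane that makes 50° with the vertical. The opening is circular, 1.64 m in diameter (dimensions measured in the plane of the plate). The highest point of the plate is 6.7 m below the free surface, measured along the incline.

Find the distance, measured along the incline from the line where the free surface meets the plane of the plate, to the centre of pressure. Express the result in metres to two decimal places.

γ = 0.817 × 9.81 = 8.01477 kN/m³.
The plate makes 50° with the vertical, i.e. θ = 90° − 50° = 40° to the horizontal. Measuring y along the incline from the free-surface line, vertical depth h = y·sinθ with sinθ = 0.642788.
The centroid is at the centre, 0.82 m below the top of the plate, so y_c = 6.7 + 0.82 = 7.52 m and h_c = 7.52 × 0.642788 = 4.83377 m.
A = π(0.82)² = 2.11241 m².
Resultant F = γ·h_c·A = 8.01477 × 4.83377 × 2.11241 = 81.838 kN.
I_c = πr⁴/4 = π × 0.82⁴/4 = 0.355096 m⁴.
Centre of pressure: y_p = y_c + I_c/(y_c·A) = 7.52 + 0.355096/(7.52 × 2.11241) = 7.52 + 0.0223537 = 7.54235 m along the plane.

y_p = 7.54 m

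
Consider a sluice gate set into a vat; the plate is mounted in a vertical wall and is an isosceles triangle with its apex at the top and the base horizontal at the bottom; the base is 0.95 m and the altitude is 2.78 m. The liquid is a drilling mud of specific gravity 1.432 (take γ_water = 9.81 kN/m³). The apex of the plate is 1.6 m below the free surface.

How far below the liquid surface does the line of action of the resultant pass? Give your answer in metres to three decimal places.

γ = 1.432 × 9.81 = 14.04792 kN/m³.
With the apex up, the centroid sits 2h/3 = 2 × 2.78/3 = 1.85333 m below the apex, so the centroid depth is h_c = 1.6 + 1.85333 = 3.45333 m.
A = ½ × 0.95 × 2.78 = 1.3205 m².
Resultant F = γ·h_c·A = 14.04792 × 3.45333 × 1.3205 = 64.0602 kN.
I_c = b·h³/36 = 0.95 × 2.78³/36 = 0.566964 m⁴.
Centre of pressure: y_p = y_c + I_c/(y_c·A) = 3.45333 + 0.566964/(3.45333 × 1.3205) = 3.45333 + 0.124331 = 3.57766 m along the plane.

h_p = 3.578 m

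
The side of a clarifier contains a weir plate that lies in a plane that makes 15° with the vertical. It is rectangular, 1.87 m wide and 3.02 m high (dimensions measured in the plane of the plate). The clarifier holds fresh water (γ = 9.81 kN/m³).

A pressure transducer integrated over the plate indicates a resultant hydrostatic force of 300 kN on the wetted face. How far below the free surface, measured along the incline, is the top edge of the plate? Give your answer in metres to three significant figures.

y_top ≈ 4.10 m

γ = 9.81 kN/m³.
A = 1.87 × 3.02 = 5.6474 m².
From F = γ·h_c·A, the centroid depth is h_c = 300/(9.81 × 5.6474) = 5.41507 m.
The plate makes 15° with the vertical, i.e. θ = 90° − 15° = 75° to the horizontal. Measuring y along the incline from the free-surface line, vertical depth h = y·sinθ with sinθ = 0.965926.
Along the incline, y_c = h_c/sinθ = 5.41507/0.965926 = 5.60609 m.
The centroid lies 3.02/2 = 1.51 m below the top edge, so the top edge sits at y_top = 5.60609 − 1.51 = 4.09609 m along the incline.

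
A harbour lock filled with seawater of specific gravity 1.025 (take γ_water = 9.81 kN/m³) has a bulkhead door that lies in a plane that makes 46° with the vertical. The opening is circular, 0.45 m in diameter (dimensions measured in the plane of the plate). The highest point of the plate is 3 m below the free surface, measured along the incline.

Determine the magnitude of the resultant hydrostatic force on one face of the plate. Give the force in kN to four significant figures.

F ≈ 3.583 kN

γ = 1.025 × 9.81 = 10.05525 kN/m³.
The plate makes 46° with the vertical, i.e. θ = 90° − 46° = 44° to the horizontal. Measuring y along the incline from the free-surface line, vertical depth h = y·sinθ with sinθ = 0.694658.
The centroid is at the centre, 0.225 m below the top of the plate, so y_c = 3 + 0.225 = 3.225 m and h_c = 3.225 × 0.694658 = 2.24027 m.
A = π(0.225)² = 0.159043 m².
Resultant F = γ·h_c·A = 10.05525 × 2.24027 × 0.159043 = 3.58268 kN.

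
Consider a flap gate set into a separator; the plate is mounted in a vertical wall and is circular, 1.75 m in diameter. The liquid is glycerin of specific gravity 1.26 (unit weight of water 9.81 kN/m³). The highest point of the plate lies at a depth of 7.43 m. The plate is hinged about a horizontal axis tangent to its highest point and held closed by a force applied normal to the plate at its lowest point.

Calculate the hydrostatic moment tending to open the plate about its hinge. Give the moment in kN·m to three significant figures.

γ = 1.26 × 9.81 = 12.3606 kN/m³.
The centroid is at the centre, 0.875 m below the top of the plate, so the centroid depth is h_c = 7.43 + 0.875 = 8.305 m.
A = π(0.875)² = 2.40528 m².
Resultant F = γ·h_c·A = 12.3606 × 8.305 × 2.40528 = 246.913 kN.
I_c = πr⁴/4 = π × 0.875⁴/4 = 0.460386 m⁴.
Centre of pressure: y_p = y_c + I_c/(y_c·A) = 8.305 + 0.460386/(8.305 × 2.40528) = 8.305 + 0.0230471 = 8.32805 m along the plane.
The resultant acts 0.875 + 0.0230471 = 0.898047 m (along the plate) below the hinge at the top edge, so the moment about the hinge is M = F × 0.898047 = 246.913 × 0.898047 = 221.739 kN·m.

M ≈ 222 kN·m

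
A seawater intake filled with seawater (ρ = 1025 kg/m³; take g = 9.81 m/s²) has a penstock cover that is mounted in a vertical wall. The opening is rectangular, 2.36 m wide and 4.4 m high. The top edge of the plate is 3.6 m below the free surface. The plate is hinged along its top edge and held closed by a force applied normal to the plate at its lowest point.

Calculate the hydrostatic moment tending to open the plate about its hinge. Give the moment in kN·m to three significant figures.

γ = ρg = 1025 × 9.81 / 1000 = 10.05525 kN/m³.
The centroid lies 4.4/2 = 2.2 m below the top edge, so the centroid depth is h_c = 3.6 + 2.2 = 5.8 m.
A = 2.36 × 4.4 = 10.384 m².
Resultant F = γ·h_c·A = 10.05525 × 5.8 × 10.384 = 605.6 kN.
I_c = b·h³/12 = 2.36 × 4.4³/12 = 16.7529 m⁴.
Centre of pressure: y_p = y_c + I_c/(y_c·A) = 5.8 + 16.7529/(5.8 × 10.384) = 5.8 + 0.278162 = 6.07816 m along the plane.
The resultant acts 2.2 + 0.278162 = 2.47816 m (along the plate) below the hinge at the top edge, so the moment about the hinge is M = F × 2.47816 = 605.6 × 2.47816 = 1500.77 kN·m.

M ≈ 1500 kN·m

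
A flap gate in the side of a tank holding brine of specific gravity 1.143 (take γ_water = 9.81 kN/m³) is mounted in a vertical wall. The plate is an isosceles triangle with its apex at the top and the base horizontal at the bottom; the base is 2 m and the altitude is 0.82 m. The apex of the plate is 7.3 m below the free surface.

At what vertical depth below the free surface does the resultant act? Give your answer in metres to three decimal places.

γ = 1.143 × 9.81 = 11.21283 kN/m³.
With the apex up, the centroid sits 2h/3 = 2 × 0.82/3 = 0.546667 m below the apex, so the centroid depth is h_c = 7.3 + 0.546667 = 7.84667 m.
A = ½ × 2 × 0.82 = 0.82 m².
Resultant F = γ·h_c·A = 11.21283 × 7.84667 × 0.82 = 72.1464 kN.
I_c = b·h³/36 = 2 × 0.82³/36 = 0.0306316 m⁴.
Centre of pressure: y_p = y_c + I_c/(y_c·A) = 7.84667 + 0.0306316/(7.84667 × 0.82) = 7.84667 + 0.0047607 = 7.85143 m along the plane.

h_p = 7.851 m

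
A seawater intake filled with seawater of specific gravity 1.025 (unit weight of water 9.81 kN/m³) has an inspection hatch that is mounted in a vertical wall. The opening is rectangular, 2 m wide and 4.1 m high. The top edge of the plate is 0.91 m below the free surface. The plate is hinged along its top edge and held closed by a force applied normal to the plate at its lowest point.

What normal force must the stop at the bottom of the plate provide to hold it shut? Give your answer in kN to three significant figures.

γ = 1.025 × 9.81 = 10.05525 kN/m³.
The centroid lies 4.1/2 = 2.05 m below the top edge, so the centroid depth is h_c = 0.91 + 2.05 = 2.96 m.
A = 2 × 4.1 = 8.2 m².
Resultant F = γ·h_c·A = 10.05525 × 2.96 × 8.2 = 244.061 kN.
I_c = b·h³/12 = 2 × 4.1³/12 = 11.4868 m⁴.
Centre of pressure: y_p = y_c + I_c/(y_c·A) = 2.96 + 11.4868/(2.96 × 8.2) = 2.96 + 0.473253 = 3.43325 m along the plane.
The resultant acts 2.05 + 0.473253 = 2.52325 m (along the plate) below the hinge at the top edge, so the moment about the hinge is M = F × 2.52325 = 244.061 × 2.52325 = 615.827 kN·m.
A normal force at the bottom, 4.1 m from the hinge, must supply this moment: P = 615.827/4.1 = 150.202 kN.

P ≈ 150 kN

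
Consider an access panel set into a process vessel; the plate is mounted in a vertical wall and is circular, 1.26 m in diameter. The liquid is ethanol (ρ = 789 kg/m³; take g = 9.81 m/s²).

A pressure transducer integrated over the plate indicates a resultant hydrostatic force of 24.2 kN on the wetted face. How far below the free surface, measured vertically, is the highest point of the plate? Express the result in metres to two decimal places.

γ = ρg = 789 × 9.81 / 1000 = 7.74009 kN/m³.
A = π(0.63)² = 1.2469 m².
From F = γ·h_c·A, the centroid depth is h_c = 24.2/(7.74009 × 1.2469) = 2.50748 m.
The centroid is at the centre, 0.63 m below the top of the plate, so the highest point sits at h_top = 2.50748 − 0.63 = 1.87748 m below the surface.

d_top ≈ 1.88 m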